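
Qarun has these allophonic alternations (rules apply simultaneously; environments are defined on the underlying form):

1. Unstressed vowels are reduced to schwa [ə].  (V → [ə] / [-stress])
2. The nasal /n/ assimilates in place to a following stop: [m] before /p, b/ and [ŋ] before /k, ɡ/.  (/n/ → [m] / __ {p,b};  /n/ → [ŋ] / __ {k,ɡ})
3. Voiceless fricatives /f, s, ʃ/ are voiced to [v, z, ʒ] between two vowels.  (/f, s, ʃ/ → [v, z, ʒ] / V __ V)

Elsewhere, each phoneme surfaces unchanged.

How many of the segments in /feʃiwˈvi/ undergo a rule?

Segments that undergo a rule: /e/ → [ə] (rule 1); /ʃ/ → [ʒ] (rule 3); /i/ → [ə] (rule 1).
All other segments surface unchanged.

3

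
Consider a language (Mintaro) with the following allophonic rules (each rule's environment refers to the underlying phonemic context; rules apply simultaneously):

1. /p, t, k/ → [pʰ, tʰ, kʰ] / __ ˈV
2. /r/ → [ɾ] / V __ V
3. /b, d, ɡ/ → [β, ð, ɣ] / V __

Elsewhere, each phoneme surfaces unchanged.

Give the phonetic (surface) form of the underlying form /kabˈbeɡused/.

/k/ (word-initial): rule 1 targets it, but not immediately before a stressed vowel → unchanged [k].
/a/ (between /k/ and /b/): no rule targets it → [a].
/b/ (between /a/ and /b/) occurs immediately after a vowel → [β] by rule 3.
/b/ (between /b/ and /e/): rule 3 targets it, but not immediately after a vowel → unchanged [b].
/e/ (between /b/ and /ɡ/) is unaffected → [e].
/ɡ/ meets the environment for rule 3 (immediately after a vowel) → [ɣ].
/u/ — not in any rule's target class → [u].
/s/ stays [s].
/e/ stays [e].
/d/ (word-final): immediately after a vowel, so rule 3 applies → [ð].

[kaβˈbeɣuseð]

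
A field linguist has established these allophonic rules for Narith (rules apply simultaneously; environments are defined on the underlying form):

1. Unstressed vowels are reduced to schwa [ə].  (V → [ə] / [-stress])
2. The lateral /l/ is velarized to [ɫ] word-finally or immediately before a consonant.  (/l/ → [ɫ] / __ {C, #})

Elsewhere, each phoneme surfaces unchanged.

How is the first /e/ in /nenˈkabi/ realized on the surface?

/e/ — between /n/ and /n/, in an unstressed syllable — surfaces as [ə] (rule 1).

[ə]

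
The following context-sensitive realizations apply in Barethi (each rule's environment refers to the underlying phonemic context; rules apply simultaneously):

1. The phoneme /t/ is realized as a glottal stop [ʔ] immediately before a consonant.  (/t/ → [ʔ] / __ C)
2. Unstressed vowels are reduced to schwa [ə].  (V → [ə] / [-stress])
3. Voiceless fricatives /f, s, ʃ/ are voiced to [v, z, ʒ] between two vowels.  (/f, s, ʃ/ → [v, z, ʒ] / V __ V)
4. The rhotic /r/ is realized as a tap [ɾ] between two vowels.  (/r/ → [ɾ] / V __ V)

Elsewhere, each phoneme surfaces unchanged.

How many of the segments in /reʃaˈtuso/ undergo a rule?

Segments that undergo a rule: /e/ → [ə] (rule 2); /ʃ/ → [ʒ] (rule 3); /a/ → [ə] (rule 2); /s/ → [z] (rule 3); /o/ → [ə] (rule 2).
All other segments surface unchanged.

5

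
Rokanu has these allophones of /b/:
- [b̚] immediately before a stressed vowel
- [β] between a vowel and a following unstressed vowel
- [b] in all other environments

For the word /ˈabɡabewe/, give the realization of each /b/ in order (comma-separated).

[b], [β]

Occurrence 1 (position 2): no conditioning environment matches → elsewhere allophone [b].
Occurrence 2 (position 5): between a vowel and a following unstressed vowel → [β].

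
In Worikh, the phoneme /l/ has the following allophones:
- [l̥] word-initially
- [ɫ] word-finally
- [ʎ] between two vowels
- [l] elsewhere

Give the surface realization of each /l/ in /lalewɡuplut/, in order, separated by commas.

Occurrence 1 (position 1): word-initially → [l̥].
Occurrence 2 (position 3): between two vowels → [ʎ].
Occurrence 3 (position 9): no conditioning environment matches → elsewhere allophone [l].

[l̥], [ʎ], [l]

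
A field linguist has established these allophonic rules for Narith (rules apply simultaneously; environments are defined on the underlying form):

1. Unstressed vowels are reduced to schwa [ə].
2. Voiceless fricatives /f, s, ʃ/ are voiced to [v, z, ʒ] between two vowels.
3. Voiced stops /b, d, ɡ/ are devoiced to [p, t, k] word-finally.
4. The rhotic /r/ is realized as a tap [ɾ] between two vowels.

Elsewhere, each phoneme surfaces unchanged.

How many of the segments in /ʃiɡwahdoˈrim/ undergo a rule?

Segments that undergo a rule: /i/ → [ə] (rule 1); /a/ → [ə] (rule 1); /o/ → [ə] (rule 1); /r/ → [ɾ] (rule 4).
All other segments surface unchanged.

4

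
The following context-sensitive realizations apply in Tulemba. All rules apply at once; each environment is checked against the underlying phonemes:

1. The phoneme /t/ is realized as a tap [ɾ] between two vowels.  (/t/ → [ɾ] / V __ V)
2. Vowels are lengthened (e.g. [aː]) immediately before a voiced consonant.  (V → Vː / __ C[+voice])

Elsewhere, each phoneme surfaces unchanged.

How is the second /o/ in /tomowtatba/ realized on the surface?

[oː]

/o/ meets the environment for rule 2 (before a voiced consonant) → [oː].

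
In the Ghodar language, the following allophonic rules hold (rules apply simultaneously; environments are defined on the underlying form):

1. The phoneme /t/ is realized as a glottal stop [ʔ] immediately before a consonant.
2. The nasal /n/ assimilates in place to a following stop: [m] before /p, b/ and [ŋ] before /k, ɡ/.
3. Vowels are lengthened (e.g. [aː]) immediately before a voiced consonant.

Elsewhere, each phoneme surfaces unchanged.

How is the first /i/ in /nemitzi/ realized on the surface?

[i]

/i/ (between /m/ and /t/) is in the target of rule 3 but the environment (before a voiced consonant) is not met → [i].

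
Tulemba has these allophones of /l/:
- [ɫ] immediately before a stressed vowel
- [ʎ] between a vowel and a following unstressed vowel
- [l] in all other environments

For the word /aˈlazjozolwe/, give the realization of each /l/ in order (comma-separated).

[ɫ], [l]

Occurrence 1 (position 2): immediately before a stressed vowel → [ɫ].
Occurrence 2 (position 9): no conditioning environment matches → elsewhere allophone [l].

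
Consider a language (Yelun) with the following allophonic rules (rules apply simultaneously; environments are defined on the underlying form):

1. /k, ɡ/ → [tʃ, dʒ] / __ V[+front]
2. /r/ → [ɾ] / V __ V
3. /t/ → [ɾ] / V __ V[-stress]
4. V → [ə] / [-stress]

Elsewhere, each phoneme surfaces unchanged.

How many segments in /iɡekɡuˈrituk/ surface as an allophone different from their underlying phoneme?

7

Segments that undergo a rule: /i/ → [ə] (rule 4); /ɡ/ → [dʒ] (rule 1); /e/ → [ə] (rule 4); /u/ → [ə] (rule 4); /r/ → [ɾ] (rule 2); /t/ → [ɾ] (rule 3); /u/ → [ə] (rule 4).
All other segments surface unchanged.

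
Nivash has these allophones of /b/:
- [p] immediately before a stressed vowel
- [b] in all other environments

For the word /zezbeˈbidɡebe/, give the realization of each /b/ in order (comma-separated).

Occurrence 1 (position 4): no conditioning environment matches → elsewhere allophone [b].
Occurrence 2 (position 6): immediately before a stressed vowel → [p].
Occurrence 3 (position 11): no conditioning environment matches → elsewhere allophone [b].

[b], [p], [b]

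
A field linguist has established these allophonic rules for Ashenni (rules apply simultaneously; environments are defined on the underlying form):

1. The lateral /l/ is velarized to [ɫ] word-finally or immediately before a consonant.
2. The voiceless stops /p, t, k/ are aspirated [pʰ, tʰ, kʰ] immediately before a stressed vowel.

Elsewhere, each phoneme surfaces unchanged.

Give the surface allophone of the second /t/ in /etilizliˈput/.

[t]

/t/ (word-final): rule 2 targets it, but not immediately before a stressed vowel → unchanged [t].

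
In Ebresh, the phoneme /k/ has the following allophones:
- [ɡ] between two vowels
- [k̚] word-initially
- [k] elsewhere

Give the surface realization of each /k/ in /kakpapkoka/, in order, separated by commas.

Occurrence 1 (position 1): word-initially → [k̚].
Occurrence 2 (position 3): no conditioning environment matches → elsewhere allophone [k].
Occurrence 3 (position 7): no conditioning environment matches → elsewhere allophone [k].
Occurrence 4 (position 9): between two vowels → [ɡ].

[k̚], [k], [k], [ɡ]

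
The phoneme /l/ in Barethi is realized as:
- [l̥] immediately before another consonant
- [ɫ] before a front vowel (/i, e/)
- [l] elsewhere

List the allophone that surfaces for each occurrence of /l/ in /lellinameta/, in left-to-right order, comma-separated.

[ɫ], [l̥], [ɫ]

Occurrence 1 (position 1): before a front vowel (/i, e/) → [ɫ].
Occurrence 2 (position 3): immediately before another consonant → [l̥].
Occurrence 3 (position 4): before a front vowel (/i, e/) → [ɫ].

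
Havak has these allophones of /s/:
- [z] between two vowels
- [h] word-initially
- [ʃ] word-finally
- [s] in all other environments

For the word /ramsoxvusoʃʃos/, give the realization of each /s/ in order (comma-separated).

[s], [z], [ʃ]

Occurrence 1 (position 4): no conditioning environment matches → elsewhere allophone [s].
Occurrence 2 (position 9): between two vowels → [z].
Occurrence 3 (position 14): word-finally → [ʃ].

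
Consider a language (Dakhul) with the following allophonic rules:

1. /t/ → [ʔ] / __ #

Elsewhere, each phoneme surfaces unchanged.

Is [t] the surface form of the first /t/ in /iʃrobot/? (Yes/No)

No

Rule 1 applies to /t/ (word-final: word-finally) → [ʔ].
The actual realization is [ʔ], not [t].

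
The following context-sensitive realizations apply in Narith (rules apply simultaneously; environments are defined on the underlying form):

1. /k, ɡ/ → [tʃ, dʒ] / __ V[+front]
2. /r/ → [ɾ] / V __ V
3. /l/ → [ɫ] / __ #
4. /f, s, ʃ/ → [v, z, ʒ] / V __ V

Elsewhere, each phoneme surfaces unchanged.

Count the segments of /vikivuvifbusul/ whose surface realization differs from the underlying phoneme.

Segments that undergo a rule: /k/ → [tʃ] (rule 1); /s/ → [z] (rule 4); /l/ → [ɫ] (rule 3).
All other segments surface unchanged.

3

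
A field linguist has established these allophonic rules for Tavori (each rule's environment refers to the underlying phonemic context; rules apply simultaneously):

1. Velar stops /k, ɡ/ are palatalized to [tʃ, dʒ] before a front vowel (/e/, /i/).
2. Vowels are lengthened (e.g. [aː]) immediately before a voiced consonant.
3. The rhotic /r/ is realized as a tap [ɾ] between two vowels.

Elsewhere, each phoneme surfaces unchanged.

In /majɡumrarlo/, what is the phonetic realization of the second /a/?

/a/ (between /r/ and /r/) occurs before a voiced consonant → [aː] by rule 2.

[aː]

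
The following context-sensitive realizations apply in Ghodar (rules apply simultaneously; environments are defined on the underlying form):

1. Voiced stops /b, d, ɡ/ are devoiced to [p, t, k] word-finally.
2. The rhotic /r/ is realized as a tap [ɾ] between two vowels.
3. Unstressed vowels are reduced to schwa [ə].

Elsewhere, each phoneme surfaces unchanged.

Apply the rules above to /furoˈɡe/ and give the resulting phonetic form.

[fəɾəˈɡe]

/f/ (word-initial): no rule targets it → [f].
/u/ meets the environment for rule 3 (in an unstressed syllable) → [ə].
/r/ (between /u/ and /o/): between two vowels, so rule 2 applies → [ɾ].
/o/ meets the environment for rule 3 (in an unstressed syllable) → [ə].
/ɡ/ — between /o/ and /e/; rule 1 does not apply here → [ɡ].
/e/ (word-final) is in the target of rule 3 but the environment (in an unstressed syllable) is not met → [e].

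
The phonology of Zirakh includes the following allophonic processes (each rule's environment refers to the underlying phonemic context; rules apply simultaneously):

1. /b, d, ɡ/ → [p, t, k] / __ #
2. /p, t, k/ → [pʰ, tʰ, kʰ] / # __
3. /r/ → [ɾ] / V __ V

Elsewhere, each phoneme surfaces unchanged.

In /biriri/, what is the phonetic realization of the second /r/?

/r/ — between /i/ and /i/, between two vowels — surfaces as [ɾ] (rule 3).

[ɾ]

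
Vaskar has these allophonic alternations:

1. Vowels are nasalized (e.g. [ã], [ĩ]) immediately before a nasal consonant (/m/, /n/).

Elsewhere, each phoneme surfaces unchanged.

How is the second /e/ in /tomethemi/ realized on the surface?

/e/ (between /h/ and /m/): before a nasal consonant, so rule 1 applies → [ẽ].

[ẽ]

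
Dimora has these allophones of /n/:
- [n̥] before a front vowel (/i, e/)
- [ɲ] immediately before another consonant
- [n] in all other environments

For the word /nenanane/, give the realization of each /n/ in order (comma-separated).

Occurrence 1 (position 1): before a front vowel (/i, e/) → [n̥].
Occurrence 2 (position 3): no conditioning environment matches → elsewhere allophone [n].
Occurrence 3 (position 5): no conditioning environment matches → elsewhere allophone [n].
Occurrence 4 (position 7): before a front vowel (/i, e/) → [n̥].

[n̥], [n], [n], [n̥]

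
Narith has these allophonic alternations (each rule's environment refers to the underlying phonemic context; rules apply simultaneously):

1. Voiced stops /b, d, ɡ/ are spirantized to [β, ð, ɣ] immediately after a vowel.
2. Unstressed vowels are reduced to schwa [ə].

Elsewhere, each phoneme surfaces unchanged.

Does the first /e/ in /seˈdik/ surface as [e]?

Rule 2 applies to /e/ (between /s/ and /d/: in an unstressed syllable) → [ə].
The actual realization is [ə], not [e].

No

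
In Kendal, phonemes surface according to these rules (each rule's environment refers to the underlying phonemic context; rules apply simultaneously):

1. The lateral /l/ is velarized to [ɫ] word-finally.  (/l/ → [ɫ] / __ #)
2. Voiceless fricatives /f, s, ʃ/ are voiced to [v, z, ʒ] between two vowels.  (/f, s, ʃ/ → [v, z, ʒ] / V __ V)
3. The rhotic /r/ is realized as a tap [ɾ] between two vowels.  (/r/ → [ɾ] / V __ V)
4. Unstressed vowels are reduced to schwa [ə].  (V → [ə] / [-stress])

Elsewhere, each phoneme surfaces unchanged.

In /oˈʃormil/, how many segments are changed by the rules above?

Segments that undergo a rule: /o/ → [ə] (rule 4); /ʃ/ → [ʒ] (rule 2); /i/ → [ə] (rule 4); /l/ → [ɫ] (rule 1).
All other segments surface unchanged.

4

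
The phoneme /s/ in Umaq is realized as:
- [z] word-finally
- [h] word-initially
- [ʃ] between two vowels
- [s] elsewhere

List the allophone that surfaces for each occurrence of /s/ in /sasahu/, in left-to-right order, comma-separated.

[h], [ʃ]

Occurrence 1 (position 1): word-initially → [h].
Occurrence 2 (position 3): between two vowels → [ʃ].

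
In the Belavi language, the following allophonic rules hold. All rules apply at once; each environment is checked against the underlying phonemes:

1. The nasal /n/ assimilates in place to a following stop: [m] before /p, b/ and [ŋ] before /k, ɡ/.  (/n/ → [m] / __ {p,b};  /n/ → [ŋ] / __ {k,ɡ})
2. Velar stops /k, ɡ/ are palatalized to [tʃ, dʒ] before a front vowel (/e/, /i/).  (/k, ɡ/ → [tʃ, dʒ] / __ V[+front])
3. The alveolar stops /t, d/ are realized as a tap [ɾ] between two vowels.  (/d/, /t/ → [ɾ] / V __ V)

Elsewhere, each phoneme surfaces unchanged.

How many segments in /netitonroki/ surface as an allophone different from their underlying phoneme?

Segments that undergo a rule: /t/ → [ɾ] (rule 3); /t/ → [ɾ] (rule 3); /k/ → [tʃ] (rule 2).
All other segments surface unchanged.

3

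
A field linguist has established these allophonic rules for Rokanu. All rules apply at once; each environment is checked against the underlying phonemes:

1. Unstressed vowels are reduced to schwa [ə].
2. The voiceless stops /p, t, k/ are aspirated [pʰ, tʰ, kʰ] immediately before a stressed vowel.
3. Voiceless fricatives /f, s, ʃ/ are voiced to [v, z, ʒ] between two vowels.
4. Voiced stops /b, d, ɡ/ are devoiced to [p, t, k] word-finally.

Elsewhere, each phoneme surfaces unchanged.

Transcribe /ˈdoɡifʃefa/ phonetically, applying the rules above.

/d/ (word-initial): rule 4 targets it, but not word-finally → unchanged [d].
/o/ — between /d/ and /ɡ/; rule 1 does not apply here → [o].
/ɡ/ (between /o/ and /i/) is in the target of rule 4 but the environment (word-finally) is not met → [ɡ].
Rule 1 applies to /i/ (between /ɡ/ and /f/: in an unstressed syllable) → [ə].
/f/ (between /i/ and /ʃ/) is in the target of rule 3 but the environment (between two vowels) is not met → [f].
/ʃ/ (between /f/ and /e/) fails the environment for rule 3, so it stays [ʃ].
/e/ — between /ʃ/ and /f/, in an unstressed syllable — surfaces as [ə] (rule 1).
/f/ — between /e/ and /a/, between two vowels — surfaces as [v] (rule 3).
/a/ (word-final): in an unstressed syllable, so rule 1 applies → [ə].

[ˈdoɡəfʃəvə]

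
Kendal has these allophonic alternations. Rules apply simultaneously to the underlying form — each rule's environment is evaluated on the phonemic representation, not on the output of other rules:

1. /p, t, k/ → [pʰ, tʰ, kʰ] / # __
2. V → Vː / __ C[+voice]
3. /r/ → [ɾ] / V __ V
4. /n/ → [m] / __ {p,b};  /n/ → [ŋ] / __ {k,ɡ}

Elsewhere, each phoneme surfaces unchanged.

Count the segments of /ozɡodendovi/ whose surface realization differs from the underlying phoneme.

Segments that undergo a rule: /o/ → [oː] (rule 2); /o/ → [oː] (rule 2); /e/ → [eː] (rule 2); /o/ → [oː] (rule 2).
All other segments surface unchanged.

4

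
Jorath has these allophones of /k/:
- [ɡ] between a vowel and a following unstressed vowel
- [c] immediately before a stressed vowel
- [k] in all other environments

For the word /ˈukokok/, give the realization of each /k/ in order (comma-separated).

Occurrence 1 (position 2): between a vowel and a following unstressed vowel → [ɡ].
Occurrence 2 (position 4): between a vowel and a following unstressed vowel → [ɡ].
Occurrence 3 (position 6): no conditioning environment matches → elsewhere allophone [k].

[ɡ], [ɡ], [k]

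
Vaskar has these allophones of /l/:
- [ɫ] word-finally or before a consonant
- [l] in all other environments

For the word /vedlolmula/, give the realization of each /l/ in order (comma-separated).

[l], [ɫ], [l]

Occurrence 1 (position 4): no conditioning environment matches → elsewhere allophone [l].
Occurrence 2 (position 6): word-finally or before a consonant → [ɫ].
Occurrence 3 (position 9): no conditioning environment matches → elsewhere allophone [l].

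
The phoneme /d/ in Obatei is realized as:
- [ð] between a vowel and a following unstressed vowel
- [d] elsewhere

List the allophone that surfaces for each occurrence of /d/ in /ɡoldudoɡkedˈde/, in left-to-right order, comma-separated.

Occurrence 1 (position 4): no conditioning environment matches → elsewhere allophone [d].
Occurrence 2 (position 6): between a vowel and a following unstressed vowel → [ð].
Occurrence 3 (position 11): no conditioning environment matches → elsewhere allophone [d].
Occurrence 4 (position 12): no conditioning environment matches → elsewhere allophone [d].

[d], [ð], [d], [d]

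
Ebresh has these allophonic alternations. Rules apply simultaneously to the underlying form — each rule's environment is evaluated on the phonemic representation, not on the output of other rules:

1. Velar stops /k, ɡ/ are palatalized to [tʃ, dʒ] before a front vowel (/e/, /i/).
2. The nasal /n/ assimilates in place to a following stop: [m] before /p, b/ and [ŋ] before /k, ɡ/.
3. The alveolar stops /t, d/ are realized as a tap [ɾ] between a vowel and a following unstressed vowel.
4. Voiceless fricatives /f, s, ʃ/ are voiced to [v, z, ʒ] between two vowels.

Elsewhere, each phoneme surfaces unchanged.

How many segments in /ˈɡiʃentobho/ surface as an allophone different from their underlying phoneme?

Segments that undergo a rule: /ɡ/ → [dʒ] (rule 1); /ʃ/ → [ʒ] (rule 4).
All other segments surface unchanged.

2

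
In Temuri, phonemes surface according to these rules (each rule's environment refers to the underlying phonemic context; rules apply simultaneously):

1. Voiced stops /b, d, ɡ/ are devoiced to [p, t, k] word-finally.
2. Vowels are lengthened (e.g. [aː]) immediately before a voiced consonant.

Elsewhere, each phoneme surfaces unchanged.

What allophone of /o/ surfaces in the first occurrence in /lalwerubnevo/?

[o]

/o/ — word-final; rule 2 does not apply here → [o].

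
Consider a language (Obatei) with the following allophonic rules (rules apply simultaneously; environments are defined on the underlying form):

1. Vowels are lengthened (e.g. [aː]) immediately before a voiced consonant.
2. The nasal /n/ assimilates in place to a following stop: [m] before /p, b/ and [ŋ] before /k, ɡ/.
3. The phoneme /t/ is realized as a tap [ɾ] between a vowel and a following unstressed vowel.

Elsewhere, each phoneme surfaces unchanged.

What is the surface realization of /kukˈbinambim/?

[kukˈbiːnaːmbiːm]

/k/ (word-initial): no rule targets it → [k].
/u/ (between /k/ and /k/) is in the target of rule 1 but the environment (before a voiced consonant) is not met → [u].
/k/ (between /u/ and /b/): no rule targets it → [k].
/b/ (between /k/ and /i/): no rule targets it → [b].
/i/ meets the environment for rule 1 (before a voiced consonant) → [iː].
/n/ (between /i/ and /a/): rule 2 targets it, but not before a labial or velar stop → unchanged [n].
/a/ (between /n/ and /m/) occurs before a voiced consonant → [aː] by rule 1.
/m/ stays [m].
/b/ — not in any rule's target class → [b].
/i/ (between /b/ and /m/): before a voiced consonant, so rule 1 applies → [iː].
/m/ (word-final): no rule targets it → [m].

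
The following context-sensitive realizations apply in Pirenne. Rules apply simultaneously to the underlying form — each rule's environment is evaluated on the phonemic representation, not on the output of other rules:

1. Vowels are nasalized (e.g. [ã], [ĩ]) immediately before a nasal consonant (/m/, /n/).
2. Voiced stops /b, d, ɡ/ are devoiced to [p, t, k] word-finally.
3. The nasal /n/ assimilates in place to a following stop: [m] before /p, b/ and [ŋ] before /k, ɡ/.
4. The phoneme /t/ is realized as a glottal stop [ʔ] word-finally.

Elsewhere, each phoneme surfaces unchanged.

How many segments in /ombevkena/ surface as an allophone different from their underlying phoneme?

2

Segments that undergo a rule: /o/ → [õ] (rule 1); /e/ → [ẽ] (rule 1).
All other segments surface unchanged.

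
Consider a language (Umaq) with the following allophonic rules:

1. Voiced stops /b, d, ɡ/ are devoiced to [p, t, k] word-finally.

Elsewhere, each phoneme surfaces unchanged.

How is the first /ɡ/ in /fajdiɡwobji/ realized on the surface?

[ɡ]

/ɡ/ (between /i/ and /w/) is in the target of rule 1 but the environment (word-finally) is not met → [ɡ].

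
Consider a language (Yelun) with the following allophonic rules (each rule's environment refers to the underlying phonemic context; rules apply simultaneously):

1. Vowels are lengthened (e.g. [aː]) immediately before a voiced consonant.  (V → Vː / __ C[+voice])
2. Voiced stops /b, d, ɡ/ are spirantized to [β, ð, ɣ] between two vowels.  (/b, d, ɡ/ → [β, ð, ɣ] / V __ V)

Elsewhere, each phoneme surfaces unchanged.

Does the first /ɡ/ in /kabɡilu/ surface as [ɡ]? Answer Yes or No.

/ɡ/ — between /b/ and /i/; rule 2 does not apply here → [ɡ].
The actual realization is [ɡ], which matches [ɡ].

Yes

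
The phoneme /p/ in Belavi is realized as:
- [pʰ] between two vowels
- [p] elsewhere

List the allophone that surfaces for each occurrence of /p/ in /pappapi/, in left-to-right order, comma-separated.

[p], [p], [p], [pʰ]

Occurrence 1 (position 1): no conditioning environment matches → elsewhere allophone [p].
Occurrence 2 (position 3): no conditioning environment matches → elsewhere allophone [p].
Occurrence 3 (position 4): no conditioning environment matches → elsewhere allophone [p].
Occurrence 4 (position 6): between two vowels → [pʰ].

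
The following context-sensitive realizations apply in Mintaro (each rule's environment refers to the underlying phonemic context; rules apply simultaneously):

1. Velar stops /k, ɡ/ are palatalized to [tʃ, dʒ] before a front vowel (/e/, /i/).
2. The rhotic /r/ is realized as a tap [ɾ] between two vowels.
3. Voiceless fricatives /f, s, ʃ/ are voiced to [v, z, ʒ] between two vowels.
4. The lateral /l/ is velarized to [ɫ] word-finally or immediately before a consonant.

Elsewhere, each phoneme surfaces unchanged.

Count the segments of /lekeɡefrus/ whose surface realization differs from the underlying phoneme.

2

Segments that undergo a rule: /k/ → [tʃ] (rule 1); /ɡ/ → [dʒ] (rule 1).
All other segments surface unchanged.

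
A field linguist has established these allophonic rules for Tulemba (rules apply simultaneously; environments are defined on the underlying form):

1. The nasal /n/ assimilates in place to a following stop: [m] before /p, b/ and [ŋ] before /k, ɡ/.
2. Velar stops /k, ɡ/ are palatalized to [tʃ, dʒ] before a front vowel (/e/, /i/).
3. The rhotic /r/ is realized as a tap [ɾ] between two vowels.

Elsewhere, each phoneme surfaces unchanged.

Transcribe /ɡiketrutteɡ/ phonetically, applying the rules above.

Rule 2 applies to /ɡ/ (word-initial: before a front vowel) → [dʒ].
/i/ — not in any rule's target class → [i].
/k/ (between /i/ and /e/): before a front vowel, so rule 2 applies → [tʃ].
/e/ (between /k/ and /t/) is unaffected → [e].
/t/ — not in any rule's target class → [t].
/r/ (between /t/ and /u/) fails the environment for rule 3, so it stays [r].
/u/ (between /r/ and /t/): no rule targets it → [u].
/t/ stays [t].
/t/ — not in any rule's target class → [t].
/e/ — not in any rule's target class → [e].
/ɡ/ (word-final) is in the target of rule 2 but the environment (before a front vowel) is not met → [ɡ].

[dʒitʃetrutteɡ]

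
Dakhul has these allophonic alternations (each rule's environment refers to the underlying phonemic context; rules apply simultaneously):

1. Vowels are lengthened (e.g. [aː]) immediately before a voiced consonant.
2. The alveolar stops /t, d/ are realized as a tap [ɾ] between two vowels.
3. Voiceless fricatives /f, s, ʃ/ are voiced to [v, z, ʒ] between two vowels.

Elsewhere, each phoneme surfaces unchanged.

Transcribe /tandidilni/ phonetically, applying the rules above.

[taːndiːɾiːlni]

/t/ (word-initial) fails the environment for rule 2, so it stays [t].
/a/ — between /t/ and /n/, before a voiced consonant — surfaces as [aː] (rule 1).
/d/ — between /n/ and /i/; rule 2 does not apply here → [d].
/i/ meets the environment for rule 1 (before a voiced consonant) → [iː].
/d/ — between /i/ and /i/, between two vowels — surfaces as [ɾ] (rule 2).
/i/ (between /d/ and /l/): before a voiced consonant, so rule 1 applies → [iː].
/i/ (word-final): rule 1 targets it, but not before a voiced consonant → unchanged [i].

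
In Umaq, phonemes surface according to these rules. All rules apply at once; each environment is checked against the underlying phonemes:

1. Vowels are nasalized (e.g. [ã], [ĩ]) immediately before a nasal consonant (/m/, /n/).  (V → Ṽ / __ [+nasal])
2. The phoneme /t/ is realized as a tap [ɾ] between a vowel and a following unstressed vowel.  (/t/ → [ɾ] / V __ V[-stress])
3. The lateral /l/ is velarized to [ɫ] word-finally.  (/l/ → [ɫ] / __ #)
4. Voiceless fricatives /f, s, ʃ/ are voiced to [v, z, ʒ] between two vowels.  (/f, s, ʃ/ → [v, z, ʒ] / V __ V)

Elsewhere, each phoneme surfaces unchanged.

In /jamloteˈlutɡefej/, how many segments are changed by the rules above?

3

Segments that undergo a rule: /a/ → [ã] (rule 1); /t/ → [ɾ] (rule 2); /f/ → [v] (rule 4).
All other segments surface unchanged.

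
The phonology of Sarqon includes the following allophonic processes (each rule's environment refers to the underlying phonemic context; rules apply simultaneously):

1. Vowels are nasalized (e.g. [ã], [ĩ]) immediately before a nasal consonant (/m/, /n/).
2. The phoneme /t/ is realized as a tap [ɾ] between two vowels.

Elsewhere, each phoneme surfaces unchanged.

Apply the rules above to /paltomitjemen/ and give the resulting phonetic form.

[paltõmitjẽmẽn]

/p/ — not in any rule's target class → [p].
/a/ (between /p/ and /l/): rule 1 targets it, but not before a nasal consonant → unchanged [a].
/l/ (between /a/ and /t/): no rule targets it → [l].
/t/ (between /l/ and /o/) is in the target of rule 2 but the environment (between two vowels) is not met → [t].
/o/ meets the environment for rule 1 (before a nasal consonant) → [õ].
/m/ stays [m].
/i/ — between /m/ and /t/; rule 1 does not apply here → [i].
/t/ (between /i/ and /j/) fails the environment for rule 2, so it stays [t].
/j/ (between /t/ and /e/): no rule targets it → [j].
/e/ (between /j/ and /m/) occurs before a nasal consonant → [ẽ] by rule 1.
/m/ — not in any rule's target class → [m].
Rule 1 applies to /e/ (between /m/ and /n/: before a nasal consonant) → [ẽ].
/n/ (word-final): no rule targets it → [n].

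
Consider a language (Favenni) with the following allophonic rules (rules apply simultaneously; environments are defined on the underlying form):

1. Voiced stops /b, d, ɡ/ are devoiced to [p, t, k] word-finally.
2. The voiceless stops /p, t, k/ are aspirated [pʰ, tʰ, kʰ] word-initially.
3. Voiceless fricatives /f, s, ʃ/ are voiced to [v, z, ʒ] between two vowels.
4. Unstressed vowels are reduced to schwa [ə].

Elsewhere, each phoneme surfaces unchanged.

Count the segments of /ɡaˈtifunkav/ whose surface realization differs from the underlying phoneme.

4

Segments that undergo a rule: /a/ → [ə] (rule 4); /f/ → [v] (rule 3); /u/ → [ə] (rule 4); /a/ → [ə] (rule 4).
All other segments surface unchanged.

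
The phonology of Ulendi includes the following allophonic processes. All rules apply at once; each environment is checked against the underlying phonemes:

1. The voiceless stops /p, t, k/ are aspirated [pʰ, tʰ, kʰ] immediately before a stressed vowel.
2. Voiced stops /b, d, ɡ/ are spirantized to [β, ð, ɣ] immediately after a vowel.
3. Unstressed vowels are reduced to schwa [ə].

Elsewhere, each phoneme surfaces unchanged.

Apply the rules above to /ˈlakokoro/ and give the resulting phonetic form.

[ˈlakəkərə]

/l/ (word-initial) is unaffected → [l].
/a/ (between /l/ and /k/) is in the target of rule 3 but the environment (in an unstressed syllable) is not met → [a].
/k/ — between /a/ and /o/; rule 1 does not apply here → [k].
/o/ (between /k/ and /k/) occurs in an unstressed syllable → [ə] by rule 3.
/k/ (between /o/ and /o/) fails the environment for rule 1, so it stays [k].
/o/ — between /k/ and /r/, in an unstressed syllable — surfaces as [ə] (rule 3).
/r/ stays [r].
Rule 3 applies to /o/ (word-final: in an unstressed syllable) → [ə].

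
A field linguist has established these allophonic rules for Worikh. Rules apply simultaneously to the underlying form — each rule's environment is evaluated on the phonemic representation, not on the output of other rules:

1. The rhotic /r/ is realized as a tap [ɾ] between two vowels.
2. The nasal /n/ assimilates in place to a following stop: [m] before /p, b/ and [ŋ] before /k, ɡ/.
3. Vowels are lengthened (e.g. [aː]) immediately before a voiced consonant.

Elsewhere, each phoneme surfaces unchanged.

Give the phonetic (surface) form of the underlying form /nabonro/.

[naːboːnro]

/n/ — word-initial; rule 2 does not apply here → [n].
/a/ (between /n/ and /b/) occurs before a voiced consonant → [aː] by rule 3.
/b/ stays [b].
/o/ (between /b/ and /n/): before a voiced consonant, so rule 3 applies → [oː].
/n/ — between /o/ and /r/; rule 2 does not apply here → [n].
/r/ (between /n/ and /o/) is in the target of rule 1 but the environment (between two vowels) is not met → [r].
/o/ (word-final): rule 3 targets it, but not before a voiced consonant → unchanged [o].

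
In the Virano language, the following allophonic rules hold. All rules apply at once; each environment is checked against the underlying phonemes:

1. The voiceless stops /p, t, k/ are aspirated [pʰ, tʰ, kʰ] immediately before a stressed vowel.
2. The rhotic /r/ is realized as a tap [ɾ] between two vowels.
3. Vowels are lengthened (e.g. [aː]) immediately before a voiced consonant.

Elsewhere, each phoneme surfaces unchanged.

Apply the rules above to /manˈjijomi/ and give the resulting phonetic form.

[maːnˈjiːjoːmi]

/m/ stays [m].
/a/ (between /m/ and /n/) occurs before a voiced consonant → [aː] by rule 3.
/n/ (between /a/ and /j/) is unaffected → [n].
/j/ (between /n/ and /i/): no rule targets it → [j].
/i/ meets the environment for rule 3 (before a voiced consonant) → [iː].
/j/ stays [j].
Rule 3 applies to /o/ (between /j/ and /m/: before a voiced consonant) → [oː].
/m/ stays [m].
/i/ (word-final): rule 3 targets it, but not before a voiced consonant → unchanged [i].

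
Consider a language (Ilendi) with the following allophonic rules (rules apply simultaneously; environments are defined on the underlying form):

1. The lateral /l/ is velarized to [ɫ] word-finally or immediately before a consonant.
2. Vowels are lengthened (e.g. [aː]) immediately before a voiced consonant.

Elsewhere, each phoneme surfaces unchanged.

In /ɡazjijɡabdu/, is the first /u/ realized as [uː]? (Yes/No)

No

/u/ (word-final): rule 2 targets it, but not before a voiced consonant → unchanged [u].
The actual realization is [u], not [uː].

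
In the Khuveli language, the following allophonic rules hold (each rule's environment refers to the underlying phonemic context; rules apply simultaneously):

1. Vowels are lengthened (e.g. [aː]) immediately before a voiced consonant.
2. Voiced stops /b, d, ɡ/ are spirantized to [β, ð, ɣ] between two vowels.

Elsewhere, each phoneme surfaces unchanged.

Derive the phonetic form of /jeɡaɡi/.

[jeːɣaːɣi]

Rule 1 applies to /e/ (between /j/ and /ɡ/: before a voiced consonant) → [eː].
Rule 2 applies to /ɡ/ (between /e/ and /a/: between two vowels) → [ɣ].
/a/ meets the environment for rule 1 (before a voiced consonant) → [aː].
/ɡ/ (between /a/ and /i/): between two vowels, so rule 2 applies → [ɣ].
/i/ (word-final) is in the target of rule 1 but the environment (before a voiced consonant) is not met → [i].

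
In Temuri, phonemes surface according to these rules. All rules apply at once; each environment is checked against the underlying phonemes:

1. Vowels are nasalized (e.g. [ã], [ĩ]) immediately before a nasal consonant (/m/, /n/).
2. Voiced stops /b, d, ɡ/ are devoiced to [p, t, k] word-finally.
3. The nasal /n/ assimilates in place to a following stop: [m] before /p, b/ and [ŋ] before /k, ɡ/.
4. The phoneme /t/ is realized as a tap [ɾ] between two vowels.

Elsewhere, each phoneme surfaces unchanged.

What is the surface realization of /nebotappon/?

/n/ — word-initial; rule 3 does not apply here → [n].
/e/ — between /n/ and /b/; rule 1 does not apply here → [e].
/b/ (between /e/ and /o/) fails the environment for rule 2, so it stays [b].
/o/ (between /b/ and /t/): rule 1 targets it, but not before a nasal consonant → unchanged [o].
/t/ meets the environment for rule 4 (between two vowels) → [ɾ].
/a/ (between /t/ and /p/): rule 1 targets it, but not before a nasal consonant → unchanged [a].
/p/ (between /a/ and /p/): no rule targets it → [p].
/p/ (between /p/ and /o/) is unaffected → [p].
/o/ (between /p/ and /n/) occurs before a nasal consonant → [õ] by rule 1.
/n/ (word-final) is in the target of rule 3 but the environment (before a labial or velar stop) is not met → [n].

[neboɾappõn]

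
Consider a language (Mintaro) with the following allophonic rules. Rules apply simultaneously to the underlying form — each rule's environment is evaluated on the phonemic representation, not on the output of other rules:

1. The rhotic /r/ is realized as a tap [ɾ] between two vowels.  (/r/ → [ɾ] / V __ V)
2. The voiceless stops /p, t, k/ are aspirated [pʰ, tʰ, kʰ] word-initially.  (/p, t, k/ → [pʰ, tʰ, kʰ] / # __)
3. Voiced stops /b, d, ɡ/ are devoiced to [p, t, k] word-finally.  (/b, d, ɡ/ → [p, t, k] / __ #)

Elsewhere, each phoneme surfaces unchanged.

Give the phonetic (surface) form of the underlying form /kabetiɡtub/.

[kʰabetiɡtup]

Rule 2 applies to /k/ (word-initial: word-initially) → [kʰ].
/b/ (between /a/ and /e/) fails the environment for rule 3, so it stays [b].
/t/ (between /e/ and /i/): rule 2 targets it, but not word-initially → unchanged [t].
/ɡ/ (between /i/ and /t/) fails the environment for rule 3, so it stays [ɡ].
/t/ — between /ɡ/ and /u/; rule 2 does not apply here → [t].
/b/ (word-final): word-finally, so rule 3 applies → [p].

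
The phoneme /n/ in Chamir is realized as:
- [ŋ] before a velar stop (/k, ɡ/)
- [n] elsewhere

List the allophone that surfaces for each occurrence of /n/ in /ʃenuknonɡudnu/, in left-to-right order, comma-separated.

Occurrence 1 (position 3): no conditioning environment matches → elsewhere allophone [n].
Occurrence 2 (position 6): no conditioning environment matches → elsewhere allophone [n].
Occurrence 3 (position 8): before a velar stop → [ŋ].
Occurrence 4 (position 12): no conditioning environment matches → elsewhere allophone [n].

[n], [n], [ŋ], [n]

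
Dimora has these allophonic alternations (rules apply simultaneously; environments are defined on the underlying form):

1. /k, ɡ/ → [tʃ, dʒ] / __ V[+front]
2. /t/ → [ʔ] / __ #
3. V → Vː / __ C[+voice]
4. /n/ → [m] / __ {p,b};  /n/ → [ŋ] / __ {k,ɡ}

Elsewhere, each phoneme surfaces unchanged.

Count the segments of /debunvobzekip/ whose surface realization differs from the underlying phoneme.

4

Segments that undergo a rule: /e/ → [eː] (rule 3); /u/ → [uː] (rule 3); /o/ → [oː] (rule 3); /k/ → [tʃ] (rule 1).
All other segments surface unchanged.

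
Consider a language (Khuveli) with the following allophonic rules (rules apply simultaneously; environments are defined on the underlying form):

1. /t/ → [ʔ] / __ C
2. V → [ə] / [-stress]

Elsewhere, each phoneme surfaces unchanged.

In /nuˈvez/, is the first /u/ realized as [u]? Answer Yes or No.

No

/u/ meets the environment for rule 2 (in an unstressed syllable) → [ə].
The actual realization is [ə], not [u].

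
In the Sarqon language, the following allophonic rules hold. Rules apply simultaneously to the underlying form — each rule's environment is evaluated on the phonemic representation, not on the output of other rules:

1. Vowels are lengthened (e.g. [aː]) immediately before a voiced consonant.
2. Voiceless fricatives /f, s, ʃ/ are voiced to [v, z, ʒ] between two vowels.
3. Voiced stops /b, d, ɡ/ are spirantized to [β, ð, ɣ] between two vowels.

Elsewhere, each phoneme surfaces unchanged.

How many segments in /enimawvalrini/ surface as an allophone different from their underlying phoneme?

5

Segments that undergo a rule: /e/ → [eː] (rule 1); /i/ → [iː] (rule 1); /a/ → [aː] (rule 1); /a/ → [aː] (rule 1); /i/ → [iː] (rule 1).
All other segments surface unchanged.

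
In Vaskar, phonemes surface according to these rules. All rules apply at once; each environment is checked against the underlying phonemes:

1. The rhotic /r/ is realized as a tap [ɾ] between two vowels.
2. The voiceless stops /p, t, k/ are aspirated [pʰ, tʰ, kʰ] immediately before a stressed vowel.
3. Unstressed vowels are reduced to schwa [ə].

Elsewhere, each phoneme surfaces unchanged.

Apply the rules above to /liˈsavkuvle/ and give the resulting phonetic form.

[ləˈsavkəvlə]

/l/ (word-initial) is unaffected → [l].
Rule 3 applies to /i/ (between /l/ and /s/: in an unstressed syllable) → [ə].
/s/ (between /i/ and /a/) is unaffected → [s].
/a/ (between /s/ and /v/) fails the environment for rule 3, so it stays [a].
/v/ (between /a/ and /k/) is unaffected → [v].
/k/ — between /v/ and /u/; rule 2 does not apply here → [k].
/u/ meets the environment for rule 3 (in an unstressed syllable) → [ə].
/v/ (between /u/ and /l/) is unaffected → [v].
/l/ (between /v/ and /e/): no rule targets it → [l].
/e/ (word-final) occurs in an unstressed syllable → [ə] by rule 3.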